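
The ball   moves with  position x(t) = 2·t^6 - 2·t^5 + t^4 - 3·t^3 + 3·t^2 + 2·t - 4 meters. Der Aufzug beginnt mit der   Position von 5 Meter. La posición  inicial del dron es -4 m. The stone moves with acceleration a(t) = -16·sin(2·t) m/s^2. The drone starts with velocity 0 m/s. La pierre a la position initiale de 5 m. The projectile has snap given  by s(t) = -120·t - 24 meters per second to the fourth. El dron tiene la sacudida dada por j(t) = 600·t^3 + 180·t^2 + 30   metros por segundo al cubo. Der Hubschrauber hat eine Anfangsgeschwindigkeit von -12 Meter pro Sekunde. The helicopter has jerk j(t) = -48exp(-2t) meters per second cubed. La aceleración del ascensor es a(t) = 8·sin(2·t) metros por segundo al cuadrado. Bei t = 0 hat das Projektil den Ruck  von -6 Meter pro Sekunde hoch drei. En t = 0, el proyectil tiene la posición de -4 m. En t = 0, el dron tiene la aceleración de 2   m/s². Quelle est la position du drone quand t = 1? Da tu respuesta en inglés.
To solve this, we need to take 3 integrals of our jerk equation j(t) = 600·t^3 + 180·t^2 + 30. Taking ∫j(t)dt and applying a(0) = 2, we find a(t) = 150·t^4 + 60·t^3 + 30·t + 2. Finding the antiderivative of a(t) and using v(0) = 0: v(t) = t·(30·t^4 + 15·t^3 + 15·t + 2). Integrating velocity and using the initial condition x(0) = -4, we get x(t) = 5·t^6 + 3·t^5 + 5·t^3 + t^2 - 4. From the given position equation x(t) = 5·t^6 + 3·t^5 + 5·t^3 + t^2 - 4, we substitute t = 1 to get x = 10.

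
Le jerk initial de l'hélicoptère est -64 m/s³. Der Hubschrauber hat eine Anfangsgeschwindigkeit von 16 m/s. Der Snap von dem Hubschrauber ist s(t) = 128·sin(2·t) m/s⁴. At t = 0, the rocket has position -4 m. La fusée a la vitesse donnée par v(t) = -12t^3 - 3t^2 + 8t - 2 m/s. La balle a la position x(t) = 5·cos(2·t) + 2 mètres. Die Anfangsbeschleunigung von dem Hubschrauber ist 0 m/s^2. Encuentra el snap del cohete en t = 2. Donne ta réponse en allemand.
Um dies zu lösen, müssen wir 3 Ableitungen unserer Gleichung für die Geschwindigkeit v(t) = -12·t^3 - 3·t^2 + 8·t - 2 nehmen. Mit d/dt von v(t) finden wir a(t) = -36·t^2 - 6·t + 8. Mit d/dt von a(t) finden wir j(t) = -72·t - 6. Die Ableitung von dem Ruck ergibt den Snap: s(t) = -72. Mit s(t) = -72 und Einsetzen von t = 2, finden wir s = -72.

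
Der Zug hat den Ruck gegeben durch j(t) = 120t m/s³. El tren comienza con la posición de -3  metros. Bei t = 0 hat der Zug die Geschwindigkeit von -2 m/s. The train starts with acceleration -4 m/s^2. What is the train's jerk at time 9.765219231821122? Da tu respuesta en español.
Usando j(t) = 120·t y sustituyendo t = 9.765219231821122, encontramos j = 1171.82630781853.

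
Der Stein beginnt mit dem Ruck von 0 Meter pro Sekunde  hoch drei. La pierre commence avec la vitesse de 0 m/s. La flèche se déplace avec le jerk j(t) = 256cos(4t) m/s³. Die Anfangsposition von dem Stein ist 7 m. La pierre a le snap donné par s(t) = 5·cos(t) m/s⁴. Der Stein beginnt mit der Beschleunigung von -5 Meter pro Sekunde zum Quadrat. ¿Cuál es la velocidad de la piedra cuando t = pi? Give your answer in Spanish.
Para resolver esto, necesitamos tomar 3 integrales de nuestra ecuación del snap s(t) = 5·cos(t). Tomando ∫s(t)dt y aplicando j(0) = 0, encontramos j(t) = 5·sin(t). La integral de la sacudida, con a(0) = -5, da la aceleración: a(t) = -5·cos(t). La integral de la aceleración, con v(0) = 0, da la velocidad: v(t) = -5·sin(t). Usando v(t) = -5·sin(t) y sustituyendo t = pi, encontramos v = 0.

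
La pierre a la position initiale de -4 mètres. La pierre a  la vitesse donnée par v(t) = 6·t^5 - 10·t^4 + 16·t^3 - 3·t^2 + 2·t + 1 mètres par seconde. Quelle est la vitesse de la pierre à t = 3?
Nous avons la vitesse v(t) = 6·t^5 - 10·t^4 + 16·t^3 - 3·t^2 + 2·t + 1. En substituant t = 3: v(3) = 1060.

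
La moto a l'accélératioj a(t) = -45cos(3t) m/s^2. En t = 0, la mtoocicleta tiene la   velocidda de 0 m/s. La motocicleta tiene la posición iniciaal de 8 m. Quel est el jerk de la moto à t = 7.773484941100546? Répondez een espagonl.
Debemos derivar nuestra ecuación de la aceleración a(t) = -45·cos(3·t) 1 vez. Derivando la aceleración, obtenemos la sacudida: j(t) = 135·sin(3·t). Tenemos la sacudida j(t) = 135·sin(3·t). Sustituyendo t = 7.773484941100546: j(7.773484941100546) = -131.082664639563.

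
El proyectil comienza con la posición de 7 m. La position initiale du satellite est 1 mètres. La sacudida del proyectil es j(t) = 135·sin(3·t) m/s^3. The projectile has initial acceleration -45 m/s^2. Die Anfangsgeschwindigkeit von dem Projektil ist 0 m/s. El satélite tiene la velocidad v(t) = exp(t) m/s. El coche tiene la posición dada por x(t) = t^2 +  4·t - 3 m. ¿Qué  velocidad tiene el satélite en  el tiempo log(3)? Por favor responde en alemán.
Aus der Gleichung für die Geschwindigkeit v(t) = exp(t), setzen wir t = log(3) ein und erhalten v = 3.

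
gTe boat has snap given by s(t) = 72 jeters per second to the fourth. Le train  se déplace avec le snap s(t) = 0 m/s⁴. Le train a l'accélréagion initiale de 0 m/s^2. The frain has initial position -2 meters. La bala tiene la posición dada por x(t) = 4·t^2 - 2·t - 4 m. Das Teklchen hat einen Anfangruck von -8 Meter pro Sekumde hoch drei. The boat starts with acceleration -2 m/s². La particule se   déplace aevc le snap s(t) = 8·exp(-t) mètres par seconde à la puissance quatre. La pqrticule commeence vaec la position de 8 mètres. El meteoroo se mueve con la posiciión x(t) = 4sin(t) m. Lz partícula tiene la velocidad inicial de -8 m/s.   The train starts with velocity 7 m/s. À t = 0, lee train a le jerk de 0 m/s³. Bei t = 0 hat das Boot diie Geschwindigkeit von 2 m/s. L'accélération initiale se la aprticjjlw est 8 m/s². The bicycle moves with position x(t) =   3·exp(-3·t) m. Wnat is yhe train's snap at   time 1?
We have snap s(t) = 0. Substituting t = 1: s(1) = 0.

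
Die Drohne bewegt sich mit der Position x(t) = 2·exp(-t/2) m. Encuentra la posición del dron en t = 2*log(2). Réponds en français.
En utilisant x(t) = 2·exp(-t/2) et en substituant t = 2*log(2), nous trouvons x = 1.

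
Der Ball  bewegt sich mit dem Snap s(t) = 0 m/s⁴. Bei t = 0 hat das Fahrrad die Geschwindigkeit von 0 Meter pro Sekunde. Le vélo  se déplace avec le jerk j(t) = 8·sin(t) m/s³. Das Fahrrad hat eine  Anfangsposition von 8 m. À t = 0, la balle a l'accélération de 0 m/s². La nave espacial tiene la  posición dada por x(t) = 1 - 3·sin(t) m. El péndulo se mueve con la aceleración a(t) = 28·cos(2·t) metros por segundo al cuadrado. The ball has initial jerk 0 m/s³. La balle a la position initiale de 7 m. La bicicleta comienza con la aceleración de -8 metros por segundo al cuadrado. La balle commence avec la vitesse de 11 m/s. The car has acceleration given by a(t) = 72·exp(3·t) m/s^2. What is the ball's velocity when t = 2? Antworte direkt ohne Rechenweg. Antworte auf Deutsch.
Die Antwort ist 11.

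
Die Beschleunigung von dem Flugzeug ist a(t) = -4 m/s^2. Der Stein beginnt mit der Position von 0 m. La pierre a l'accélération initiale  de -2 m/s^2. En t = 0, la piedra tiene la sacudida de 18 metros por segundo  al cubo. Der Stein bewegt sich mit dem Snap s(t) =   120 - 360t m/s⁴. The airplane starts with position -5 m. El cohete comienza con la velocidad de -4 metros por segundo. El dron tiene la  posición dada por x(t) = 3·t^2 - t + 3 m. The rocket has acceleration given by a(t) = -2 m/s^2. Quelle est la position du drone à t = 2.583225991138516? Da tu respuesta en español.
De la ecuación de la posición x(t) = 3·t^2 - t + 3, sustituimos t = 2.583225991138516 para obtener x = 20.4359435727422.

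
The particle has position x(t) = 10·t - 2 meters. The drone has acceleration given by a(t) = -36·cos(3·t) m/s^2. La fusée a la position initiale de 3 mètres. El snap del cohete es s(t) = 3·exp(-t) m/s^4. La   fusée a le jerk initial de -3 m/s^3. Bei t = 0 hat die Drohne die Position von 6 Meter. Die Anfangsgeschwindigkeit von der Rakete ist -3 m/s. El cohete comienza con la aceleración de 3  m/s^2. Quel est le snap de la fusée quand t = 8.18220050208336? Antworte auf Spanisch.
De la ecuación del snap s(t) = 3·exp(-t), sustituimos t = 8.18220050208336 para obtener s = 0.000838758099229807.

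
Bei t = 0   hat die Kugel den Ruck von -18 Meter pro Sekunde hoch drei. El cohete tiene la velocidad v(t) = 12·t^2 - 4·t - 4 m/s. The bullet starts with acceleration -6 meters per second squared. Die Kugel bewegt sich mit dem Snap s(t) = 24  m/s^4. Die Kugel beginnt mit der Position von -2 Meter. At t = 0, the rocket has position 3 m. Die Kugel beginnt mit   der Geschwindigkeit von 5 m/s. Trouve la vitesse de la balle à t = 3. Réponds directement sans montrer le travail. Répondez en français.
La vitesse à t = 3 est v = 14.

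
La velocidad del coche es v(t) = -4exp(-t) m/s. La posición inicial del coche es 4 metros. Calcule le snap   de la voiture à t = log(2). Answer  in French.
Pour résoudre ceci, nous devons prendre 3 dérivées de notre équation de la vitesse v(t) = -4·exp(-t). En dérivant la vitesse, nous obtenons l'accélération: a(t) = 4·exp(-t). La dérivée de l'accélération donne le jerk: j(t) = -4·exp(-t). En prenant d/dt de j(t), nous trouvons s(t) = 4·exp(-t). De l'équation du snap s(t) = 4·exp(-t), nous substituons t = log(2) pour obtenir s = 2.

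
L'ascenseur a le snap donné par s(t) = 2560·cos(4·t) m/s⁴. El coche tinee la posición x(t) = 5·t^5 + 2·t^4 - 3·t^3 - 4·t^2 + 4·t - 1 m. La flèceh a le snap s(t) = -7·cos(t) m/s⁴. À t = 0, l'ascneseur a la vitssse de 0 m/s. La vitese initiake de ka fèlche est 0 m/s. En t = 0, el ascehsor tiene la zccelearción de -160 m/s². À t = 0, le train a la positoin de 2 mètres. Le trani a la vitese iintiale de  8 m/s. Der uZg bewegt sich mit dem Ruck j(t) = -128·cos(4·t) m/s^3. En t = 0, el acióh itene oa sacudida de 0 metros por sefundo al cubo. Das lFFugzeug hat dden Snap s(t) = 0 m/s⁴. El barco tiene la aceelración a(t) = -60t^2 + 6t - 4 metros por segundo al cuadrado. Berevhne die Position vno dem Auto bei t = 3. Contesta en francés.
De l'équation de la position x(t) = 5·t^5 + 2·t^4 - 3·t^3 - 4·t^2 + 4·t - 1, nous substituons t = 3 pour obtenir x = 1271.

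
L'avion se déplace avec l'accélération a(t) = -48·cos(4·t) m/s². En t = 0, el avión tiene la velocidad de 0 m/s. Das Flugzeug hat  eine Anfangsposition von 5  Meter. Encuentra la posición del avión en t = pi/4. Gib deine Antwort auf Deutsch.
Ausgehend von der Beschleunigung a(t) = -48·cos(4·t), nehmen wir 2 Stammfunktionen. Die Stammfunktion von der Beschleunigung, mit v(0) = 0, ergibt die Geschwindigkeit: v(t) = -12·sin(4·t). Mit ∫v(t)dt und Anwendung von x(0) = 5, finden wir x(t) = 3·cos(4·t) + 2. Mit x(t) = 3·cos(4·t) + 2 und Einsetzen von t = pi/4, finden wir x = -1.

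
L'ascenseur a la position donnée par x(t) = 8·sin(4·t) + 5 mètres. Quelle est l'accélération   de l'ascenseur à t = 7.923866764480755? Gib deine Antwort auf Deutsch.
Wir müssen unsere Gleichung für die Position x(t) = 8·sin(4·t) + 5 2-mal ableiten. Mit d/dt von x(t) finden wir v(t) = 32·cos(4·t). Durch Ableiten von der Geschwindigkeit erhalten wir die Beschleunigung: a(t) = -128·sin(4·t). Aus der Gleichung für die Beschleunigung a(t) = -128·sin(4·t), setzen wir t = 7.923866764480755 ein und erhalten a = -35.3169965569250.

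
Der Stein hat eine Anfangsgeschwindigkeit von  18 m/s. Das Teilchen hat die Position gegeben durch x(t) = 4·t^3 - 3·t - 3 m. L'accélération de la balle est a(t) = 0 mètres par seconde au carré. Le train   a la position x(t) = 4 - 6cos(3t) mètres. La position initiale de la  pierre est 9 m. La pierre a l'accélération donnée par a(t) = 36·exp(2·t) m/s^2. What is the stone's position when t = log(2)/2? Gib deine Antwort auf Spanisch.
Partiendo de la aceleración a(t) = 36·exp(2·t), tomamos 2 antiderivadas. Tomando ∫a(t)dt y aplicando v(0) = 18, encontramos v(t) = 18·exp(2·t). La antiderivada de la velocidad es la posición. Usando x(0) = 9, obtenemos x(t) = 9·exp(2·t). De la ecuación de la posición x(t) = 9·exp(2·t), sustituimos t = log(2)/2 para obtener x = 18.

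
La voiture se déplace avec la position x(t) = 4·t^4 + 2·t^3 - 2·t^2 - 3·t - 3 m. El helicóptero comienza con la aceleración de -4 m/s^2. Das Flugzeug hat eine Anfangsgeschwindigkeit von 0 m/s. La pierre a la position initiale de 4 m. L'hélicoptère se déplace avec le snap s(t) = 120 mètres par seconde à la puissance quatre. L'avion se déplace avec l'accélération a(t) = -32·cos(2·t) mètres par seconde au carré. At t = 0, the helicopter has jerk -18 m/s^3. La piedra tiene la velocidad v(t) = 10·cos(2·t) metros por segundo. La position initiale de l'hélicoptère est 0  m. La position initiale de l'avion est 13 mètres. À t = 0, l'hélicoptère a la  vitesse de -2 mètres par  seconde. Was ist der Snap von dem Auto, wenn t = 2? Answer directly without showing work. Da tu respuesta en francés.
Le snap à t = 2 est s = 96.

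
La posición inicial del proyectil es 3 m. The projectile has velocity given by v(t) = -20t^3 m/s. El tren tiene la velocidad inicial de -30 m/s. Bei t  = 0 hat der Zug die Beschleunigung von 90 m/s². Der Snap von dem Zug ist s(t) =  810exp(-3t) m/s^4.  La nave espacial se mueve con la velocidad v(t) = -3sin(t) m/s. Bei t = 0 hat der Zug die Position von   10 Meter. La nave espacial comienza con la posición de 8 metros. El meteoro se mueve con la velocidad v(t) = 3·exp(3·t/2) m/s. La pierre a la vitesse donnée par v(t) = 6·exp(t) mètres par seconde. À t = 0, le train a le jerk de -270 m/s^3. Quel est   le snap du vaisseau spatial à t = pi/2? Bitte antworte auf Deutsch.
Ausgehend von der Geschwindigkeit v(t) = -3·sin(t), nehmen wir 3 Ableitungen. Die Ableitung von der Geschwindigkeit ergibt die Beschleunigung: a(t) = -3·cos(t). Durch Ableiten von der Beschleunigung erhalten wir den Ruck: j(t) = 3·sin(t). Mit d/dt von j(t) finden wir s(t) = 3·cos(t). Mit s(t) = 3·cos(t) und Einsetzen von t = pi/2, finden wir s = 0.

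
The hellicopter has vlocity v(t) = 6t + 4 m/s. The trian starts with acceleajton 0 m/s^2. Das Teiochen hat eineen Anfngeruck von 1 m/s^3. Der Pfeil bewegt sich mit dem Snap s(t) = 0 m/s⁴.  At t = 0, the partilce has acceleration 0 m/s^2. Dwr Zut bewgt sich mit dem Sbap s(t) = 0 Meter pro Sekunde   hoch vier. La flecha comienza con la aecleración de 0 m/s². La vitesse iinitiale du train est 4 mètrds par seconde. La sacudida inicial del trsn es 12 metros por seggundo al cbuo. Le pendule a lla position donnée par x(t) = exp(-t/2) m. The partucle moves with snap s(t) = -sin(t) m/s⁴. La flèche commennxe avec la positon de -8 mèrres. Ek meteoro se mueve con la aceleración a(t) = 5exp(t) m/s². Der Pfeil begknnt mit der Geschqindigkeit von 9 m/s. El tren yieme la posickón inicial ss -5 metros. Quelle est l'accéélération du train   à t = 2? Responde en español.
Partiendo del snap s(t) = 0, tomamos 2 antiderivadas. Tomando ∫s(t)dt y aplicando j(0) = 12, encontramos j(t) = 12. Integrando la sacudida y usando la condición inicial a(0) = 0, obtenemos a(t) = 12·t. De la ecuación de la aceleración a(t) = 12·t, sustituimos t = 2 para obtener a = 24.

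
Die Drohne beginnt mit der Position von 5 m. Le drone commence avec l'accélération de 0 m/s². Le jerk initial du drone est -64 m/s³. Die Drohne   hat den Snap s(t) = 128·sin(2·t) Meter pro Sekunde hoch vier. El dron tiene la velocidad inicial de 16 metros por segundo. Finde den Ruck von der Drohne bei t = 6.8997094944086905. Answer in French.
En partant du snap s(t) = 128·sin(2·t), nous prenons 1 intégrale. L'intégrale du snap, avec j(0) = -64, donne le jerk: j(t) = -64·cos(2·t). Nous avons le jerk j(t) = -64·cos(2·t). En substituant t = 6.8997094944086905: j(6.8997094944086905) = -21.2072396683448.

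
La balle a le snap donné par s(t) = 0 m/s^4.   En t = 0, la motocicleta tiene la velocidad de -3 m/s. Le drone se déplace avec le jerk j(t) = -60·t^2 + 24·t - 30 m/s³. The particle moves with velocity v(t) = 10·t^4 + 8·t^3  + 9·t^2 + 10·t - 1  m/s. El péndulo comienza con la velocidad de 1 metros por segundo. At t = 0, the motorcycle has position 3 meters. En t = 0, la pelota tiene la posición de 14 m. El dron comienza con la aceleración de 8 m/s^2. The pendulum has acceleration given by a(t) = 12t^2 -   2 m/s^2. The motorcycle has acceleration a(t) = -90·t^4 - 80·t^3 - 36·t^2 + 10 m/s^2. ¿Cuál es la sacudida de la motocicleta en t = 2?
Para resolver esto, necesitamos tomar 1 derivada de nuestra ecuación de la aceleración a(t) = -90·t^4 - 80·t^3 - 36·t^2 + 10. Derivando la aceleración, obtenemos la sacudida: j(t) = -360·t^3 - 240·t^2 - 72·t. Usando j(t) = -360·t^3 - 240·t^2 - 72·t y sustituyendo t = 2, encontramos j = -3984.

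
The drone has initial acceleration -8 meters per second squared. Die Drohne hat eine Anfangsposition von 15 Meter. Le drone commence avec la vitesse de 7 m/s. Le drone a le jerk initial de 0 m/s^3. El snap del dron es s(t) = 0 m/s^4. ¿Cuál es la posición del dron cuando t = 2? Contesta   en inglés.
To solve this, we need to take 4 antiderivatives of our snap equation s(t) = 0. The antiderivative of snap, with j(0) = 0, gives jerk: j(t) = 0. Integrating jerk and using the initial condition a(0) = -8, we get a(t) = -8. The integral of acceleration, with v(0) = 7, gives velocity: v(t) = 7 - 8·t. Integrating velocity and using the initial condition x(0) = 15, we get x(t) = -4·t^2 + 7·t + 15. We have position x(t) = -4·t^2 + 7·t + 15. Substituting t = 2: x(2) = 13.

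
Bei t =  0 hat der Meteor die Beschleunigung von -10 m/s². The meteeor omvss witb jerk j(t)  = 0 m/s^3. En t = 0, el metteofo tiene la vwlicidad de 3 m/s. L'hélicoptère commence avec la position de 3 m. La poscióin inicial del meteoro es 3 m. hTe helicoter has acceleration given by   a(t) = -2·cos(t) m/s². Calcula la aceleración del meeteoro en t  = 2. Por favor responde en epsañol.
Necesitamos integrar nuestra ecuación de la sacudida j(t) = 0 1 vez. La antiderivada de la sacudida es la aceleración. Usando a(0) = -10, obtenemos a(t) = -10. De la ecuación de la aceleración a(t) = -10, sustituimos t = 2 para obtener a = -10.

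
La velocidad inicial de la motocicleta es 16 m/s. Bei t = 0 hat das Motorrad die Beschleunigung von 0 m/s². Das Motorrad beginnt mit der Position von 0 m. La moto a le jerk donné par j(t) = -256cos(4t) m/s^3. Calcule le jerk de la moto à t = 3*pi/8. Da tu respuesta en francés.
Nous avons le jerk j(t) = -256·cos(4·t). En substituant t = 3*pi/8: j(3*pi/8) = 0.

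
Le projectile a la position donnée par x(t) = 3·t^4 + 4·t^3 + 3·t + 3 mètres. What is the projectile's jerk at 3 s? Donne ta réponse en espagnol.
Partiendo de la posición x(t) = 3·t^4 + 4·t^3 + 3·t + 3, tomamos 3 derivadas. Derivando la posición, obtenemos la velocidad: v(t) = 12·t^3 + 12·t^2 + 3. La derivada de la velocidad da la aceleración: a(t) = 36·t^2 + 24·t. La derivada de la aceleración da la sacudida: j(t) = 72·t + 24. De la ecuación de la sacudida j(t) = 72·t + 24, sustituimos t = 3 para obtener j = 240.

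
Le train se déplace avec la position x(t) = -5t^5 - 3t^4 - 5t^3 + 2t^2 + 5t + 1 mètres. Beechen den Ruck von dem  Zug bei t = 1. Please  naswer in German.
Ausgehend von der Position x(t) = -5·t^5 - 3·t^4 - 5·t^3 + 2·t^2 + 5·t + 1, nehmen wir 3 Ableitungen. Durch Ableiten von der Position erhalten wir die Geschwindigkeit: v(t) = -25·t^4 - 12·t^3 - 15·t^2 + 4·t + 5. Durch Ableiten von der Geschwindigkeit erhalten wir die Beschleunigung: a(t) = -100·t^3 - 36·t^2 - 30·t + 4. Mit d/dt von a(t) finden wir j(t) = -300·t^2 - 72·t - 30. Wir haben den Ruck j(t) = -300·t^2 - 72·t - 30. Durch Einsetzen von t = 1: j(1) = -402.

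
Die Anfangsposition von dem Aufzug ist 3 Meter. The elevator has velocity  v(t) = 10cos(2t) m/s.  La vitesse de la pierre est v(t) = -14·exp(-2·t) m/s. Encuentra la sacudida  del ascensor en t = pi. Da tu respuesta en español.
Partiendo de la velocidad v(t) = 10·cos(2·t), tomamos 2 derivadas. Tomando d/dt de v(t), encontramos a(t) = -20·sin(2·t). Tomando d/dt de a(t), encontramos j(t) = -40·cos(2·t). De la ecuación de la sacudida j(t) = -40·cos(2·t), sustituimos t = pi para obtener j = -40.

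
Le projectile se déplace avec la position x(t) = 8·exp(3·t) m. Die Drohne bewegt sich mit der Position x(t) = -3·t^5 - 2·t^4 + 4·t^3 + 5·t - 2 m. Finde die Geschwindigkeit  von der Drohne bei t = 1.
Um dies zu lösen, müssen wir 1 Ableitung unserer Gleichung für die Position x(t) = -3·t^5 - 2·t^4 + 4·t^3 + 5·t - 2 nehmen. Mit d/dt von x(t) finden wir v(t) = -15·t^4 - 8·t^3 + 12·t^2 + 5. Mit v(t) = -15·t^4 - 8·t^3 + 12·t^2 + 5 und Einsetzen von t = 1, finden wir v = -6.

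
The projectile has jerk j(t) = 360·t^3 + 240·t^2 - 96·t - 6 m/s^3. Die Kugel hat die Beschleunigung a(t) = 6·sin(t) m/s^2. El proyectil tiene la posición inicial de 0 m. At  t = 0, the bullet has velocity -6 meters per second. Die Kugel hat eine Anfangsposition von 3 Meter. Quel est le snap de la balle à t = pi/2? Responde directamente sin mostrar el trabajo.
À t = pi/2, s = -6.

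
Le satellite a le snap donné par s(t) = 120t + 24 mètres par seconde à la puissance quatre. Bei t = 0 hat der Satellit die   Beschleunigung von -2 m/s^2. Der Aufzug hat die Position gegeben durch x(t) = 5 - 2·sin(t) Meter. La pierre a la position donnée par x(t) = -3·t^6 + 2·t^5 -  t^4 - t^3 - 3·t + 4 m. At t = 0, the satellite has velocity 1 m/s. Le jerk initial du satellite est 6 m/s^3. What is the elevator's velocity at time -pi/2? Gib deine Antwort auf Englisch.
Starting from position x(t) = 5 - 2·sin(t), we take 1 derivative. The derivative of position gives velocity: v(t) = -2·cos(t). From the given velocity equation v(t) = -2·cos(t), we substitute t = -pi/2 to get v = 0.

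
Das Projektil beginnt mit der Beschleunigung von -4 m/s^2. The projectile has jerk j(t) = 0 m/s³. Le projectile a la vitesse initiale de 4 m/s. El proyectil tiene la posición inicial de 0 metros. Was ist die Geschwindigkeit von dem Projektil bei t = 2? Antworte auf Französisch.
Pour résoudre ceci, nous devons prendre 2 intégrales de notre équation du jerk j(t) = 0. La primitive du jerk est l'accélération. En utilisant a(0) = -4, nous obtenons a(t) = -4. En intégrant l'accélération et en utilisant la condition initiale v(0) = 4, nous obtenons v(t) = 4 - 4·t. Nous avons la vitesse v(t) = 4 - 4·t. En substituant t = 2: v(2) = -4.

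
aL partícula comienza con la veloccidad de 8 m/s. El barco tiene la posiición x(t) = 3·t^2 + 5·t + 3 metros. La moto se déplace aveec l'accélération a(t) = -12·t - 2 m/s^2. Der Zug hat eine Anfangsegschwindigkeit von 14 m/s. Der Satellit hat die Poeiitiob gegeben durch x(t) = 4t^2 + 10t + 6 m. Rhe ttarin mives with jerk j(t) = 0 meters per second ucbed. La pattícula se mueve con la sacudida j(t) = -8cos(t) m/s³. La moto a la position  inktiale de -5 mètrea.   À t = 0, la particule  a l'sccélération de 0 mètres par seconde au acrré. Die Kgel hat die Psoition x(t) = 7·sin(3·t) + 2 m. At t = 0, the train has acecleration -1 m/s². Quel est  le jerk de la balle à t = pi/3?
En partant de la position x(t) = 7·sin(3·t) + 2, nous prenons 3 dérivées. En dérivant la position, nous obtenons la vitesse: v(t) = 21·cos(3·t). En prenant d/dt de v(t), nous trouvons a(t) = -63·sin(3·t). En prenant d/dt de a(t), nous trouvons j(t) = -189·cos(3·t). De l'équation du jerk j(t) = -189·cos(3·t), nous substituons t = pi/3 pour obtenir j = 189.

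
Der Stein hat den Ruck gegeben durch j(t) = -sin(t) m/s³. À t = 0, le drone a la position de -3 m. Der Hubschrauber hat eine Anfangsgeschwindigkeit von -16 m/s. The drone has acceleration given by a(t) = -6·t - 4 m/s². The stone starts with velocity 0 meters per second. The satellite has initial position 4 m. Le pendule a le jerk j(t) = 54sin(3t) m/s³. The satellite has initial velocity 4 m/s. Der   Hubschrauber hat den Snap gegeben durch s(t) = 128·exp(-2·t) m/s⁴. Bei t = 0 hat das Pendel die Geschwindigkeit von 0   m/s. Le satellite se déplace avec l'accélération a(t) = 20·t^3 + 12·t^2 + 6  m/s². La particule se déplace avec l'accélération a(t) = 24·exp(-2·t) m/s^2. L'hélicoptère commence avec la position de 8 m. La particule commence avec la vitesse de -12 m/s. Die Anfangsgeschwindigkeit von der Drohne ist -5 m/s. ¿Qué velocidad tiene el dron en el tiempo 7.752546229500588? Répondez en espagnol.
Debemos encontrar la antiderivada de nuestra ecuación de la aceleración a(t) = -6·t - 4 1 vez. Integrando la aceleración y usando la condición inicial v(0) = -5, obtenemos v(t) = -3·t^2 - 4·t - 5. De la ecuación de la velocidad v(t) = -3·t^2 - 4·t - 5, sustituimos t = 7.752546229500588 para obtener v = -216.316104039634.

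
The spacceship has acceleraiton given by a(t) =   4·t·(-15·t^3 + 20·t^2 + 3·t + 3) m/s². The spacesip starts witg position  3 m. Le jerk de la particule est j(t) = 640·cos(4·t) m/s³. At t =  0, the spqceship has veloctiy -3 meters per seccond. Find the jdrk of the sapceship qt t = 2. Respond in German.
Um dies zu lösen, müssen wir 1 Ableitung unserer Gleichung für die Beschleunigung a(t) = 4·t·(-15·t^3 + 20·t^2 + 3·t + 3) nehmen. Die Ableitung von der Beschleunigung ergibt den Ruck: j(t) = -60·t^3 + 80·t^2 + 4·t·(-45·t^2 + 40·t + 3) + 12·t + 12. Wir haben den Ruck j(t) = -60·t^3 + 80·t^2 + 4·t·(-45·t^2 + 40·t + 3) + 12·t + 12. Durch Einsetzen von t = 2: j(2) = -900.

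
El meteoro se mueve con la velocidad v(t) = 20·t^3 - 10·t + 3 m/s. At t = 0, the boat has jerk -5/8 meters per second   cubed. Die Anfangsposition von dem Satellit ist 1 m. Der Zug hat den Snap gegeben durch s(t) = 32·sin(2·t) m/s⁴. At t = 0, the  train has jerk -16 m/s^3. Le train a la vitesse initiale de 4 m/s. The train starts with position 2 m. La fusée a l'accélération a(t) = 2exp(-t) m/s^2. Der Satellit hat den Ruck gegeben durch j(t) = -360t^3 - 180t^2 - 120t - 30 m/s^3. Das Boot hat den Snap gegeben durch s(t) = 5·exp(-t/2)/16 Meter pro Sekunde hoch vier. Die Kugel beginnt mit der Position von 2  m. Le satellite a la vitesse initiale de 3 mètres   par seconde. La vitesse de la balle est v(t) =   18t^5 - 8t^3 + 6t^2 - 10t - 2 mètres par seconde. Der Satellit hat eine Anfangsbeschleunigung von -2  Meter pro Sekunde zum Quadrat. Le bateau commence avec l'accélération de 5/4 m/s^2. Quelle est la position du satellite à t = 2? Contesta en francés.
En partant du jerk j(t) = -360·t^3 - 180·t^2 - 120·t - 30, nous prenons 3 primitives. L'intégrale du jerk est l'accélération. En utilisant a(0) = -2, nous obtenons a(t) = -90·t^4 - 60·t^3 - 60·t^2 - 30·t - 2. La primitive de l'accélération est la vitesse. En utilisant v(0) = 3, nous obtenons v(t) = -18·t^5 - 15·t^4 - 20·t^3 - 15·t^2 - 2·t + 3. En prenant ∫v(t)dt et en appliquant x(0) = 1, nous trouvons x(t) = -3·t^6 - 3·t^5 - 5·t^4 - 5·t^3 - t^2 + 3·t + 1. En utilisant x(t) = -3·t^6 - 3·t^5 - 5·t^4 - 5·t^3 - t^2 + 3·t + 1 et en substituant t = 2, nous trouvons x = -405.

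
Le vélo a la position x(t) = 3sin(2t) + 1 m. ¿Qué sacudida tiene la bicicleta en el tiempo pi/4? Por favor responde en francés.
En partant de la position x(t) = 3·sin(2·t) + 1, nous prenons 3 dérivées. En dérivant la position, nous obtenons la vitesse: v(t) = 6·cos(2·t). En prenant d/dt de v(t), nous trouvons a(t) = -12·sin(2·t). En prenant d/dt de a(t), nous trouvons j(t) = -24·cos(2·t). Nous avons le jerk j(t) = -24·cos(2·t). En substituant t = pi/4: j(pi/4) = 0.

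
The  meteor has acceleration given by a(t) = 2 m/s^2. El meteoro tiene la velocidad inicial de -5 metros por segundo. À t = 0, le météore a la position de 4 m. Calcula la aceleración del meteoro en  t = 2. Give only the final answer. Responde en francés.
La réponse est 2.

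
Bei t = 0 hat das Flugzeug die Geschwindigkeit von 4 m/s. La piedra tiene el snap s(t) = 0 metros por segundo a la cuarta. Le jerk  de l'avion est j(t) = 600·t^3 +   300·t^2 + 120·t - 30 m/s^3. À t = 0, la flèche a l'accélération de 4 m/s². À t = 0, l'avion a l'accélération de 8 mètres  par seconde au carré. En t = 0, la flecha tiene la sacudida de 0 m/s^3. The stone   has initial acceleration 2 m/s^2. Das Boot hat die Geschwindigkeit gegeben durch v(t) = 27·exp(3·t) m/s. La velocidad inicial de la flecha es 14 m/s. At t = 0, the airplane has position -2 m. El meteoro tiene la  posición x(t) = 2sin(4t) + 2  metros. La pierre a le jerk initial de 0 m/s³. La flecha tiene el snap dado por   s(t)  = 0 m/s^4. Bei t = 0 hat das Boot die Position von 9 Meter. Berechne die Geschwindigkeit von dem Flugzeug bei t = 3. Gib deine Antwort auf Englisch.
We need to integrate our jerk equation j(t) = 600·t^3 + 300·t^2 + 120·t - 30 2 times. The integral of jerk is acceleration. Using a(0) = 8, we get a(t) = 150·t^4 + 100·t^3 + 60·t^2 - 30·t + 8. The integral of acceleration is velocity. Using v(0) = 4, we get v(t) = 30·t^5 + 25·t^4 + 20·t^3 - 15·t^2 + 8·t + 4. We have velocity v(t) = 30·t^5 + 25·t^4 + 20·t^3 - 15·t^2 + 8·t + 4. Substituting t = 3: v(3) = 9748.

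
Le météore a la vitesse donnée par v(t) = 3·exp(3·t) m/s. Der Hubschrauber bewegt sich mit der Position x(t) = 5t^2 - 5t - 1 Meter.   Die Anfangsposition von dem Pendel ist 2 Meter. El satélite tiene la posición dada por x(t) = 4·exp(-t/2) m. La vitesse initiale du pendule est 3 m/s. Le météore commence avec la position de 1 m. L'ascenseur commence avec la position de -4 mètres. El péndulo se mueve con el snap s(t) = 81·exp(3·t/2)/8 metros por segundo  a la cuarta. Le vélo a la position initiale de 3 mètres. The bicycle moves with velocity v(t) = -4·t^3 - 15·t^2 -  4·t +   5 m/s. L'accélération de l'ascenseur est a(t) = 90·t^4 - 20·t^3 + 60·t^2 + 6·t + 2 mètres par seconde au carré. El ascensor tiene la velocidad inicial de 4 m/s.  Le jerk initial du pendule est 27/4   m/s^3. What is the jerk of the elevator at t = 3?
Starting from acceleration a(t) = 90·t^4 - 20·t^3 + 60·t^2 + 6·t + 2, we take 1 derivative. Differentiating acceleration, we get jerk: j(t) = 360·t^3 - 60·t^2 + 120·t + 6. We have jerk j(t) = 360·t^3 - 60·t^2 + 120·t + 6. Substituting t = 3: j(3) = 9546.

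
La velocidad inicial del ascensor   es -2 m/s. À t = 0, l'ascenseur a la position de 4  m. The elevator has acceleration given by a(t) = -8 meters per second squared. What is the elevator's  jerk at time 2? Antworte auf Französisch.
Pour résoudre ceci, nous devons prendre 1 dérivée de notre équation de l'accélération a(t) = -8. En dérivant l'accélération, nous obtenons le jerk: j(t) = 0. De l'équation du jerk j(t) = 0, nous substituons t = 2 pour obtenir j = 0.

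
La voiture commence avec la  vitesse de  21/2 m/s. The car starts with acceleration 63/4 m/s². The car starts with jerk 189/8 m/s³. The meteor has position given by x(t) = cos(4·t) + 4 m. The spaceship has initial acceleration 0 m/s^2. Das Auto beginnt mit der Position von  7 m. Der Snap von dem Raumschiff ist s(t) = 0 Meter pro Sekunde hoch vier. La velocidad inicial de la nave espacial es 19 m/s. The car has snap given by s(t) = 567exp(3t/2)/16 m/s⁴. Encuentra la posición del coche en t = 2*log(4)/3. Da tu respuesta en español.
Para resolver esto, necesitamos tomar 4 integrales de nuestra ecuación del snap s(t) = 567·exp(3·t/2)/16. Integrando el snap y usando la condición inicial j(0) = 189/8, obtenemos j(t) = 189·exp(3·t/2)/8. La antiderivada de la sacudida, con a(0) = 63/4, da la aceleración: a(t) = 63·exp(3·t/2)/4. La integral de la aceleración es la velocidad. Usando v(0) = 21/2, obtenemos v(t) = 21·exp(3·t/2)/2. La integral de la velocidad es la posición. Usando x(0) = 7, obtenemos x(t) = 7·exp(3·t/2). Tenemos la posición x(t) = 7·exp(3·t/2). Sustituyendo t = 2*log(4)/3: x(2*log(4)/3) = 28.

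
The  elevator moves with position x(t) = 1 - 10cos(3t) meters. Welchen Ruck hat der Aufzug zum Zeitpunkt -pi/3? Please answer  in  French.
Pour résoudre ceci, nous devons prendre 3 dérivées de notre équation de la position x(t) = 1 - 10·cos(3·t). La dérivée de la position donne la vitesse: v(t) = 30·sin(3·t). En dérivant la vitesse, nous obtenons l'accélération: a(t) = 90·cos(3·t). En prenant d/dt de a(t), nous trouvons j(t) = -270·sin(3·t). En utilisant j(t) = -270·sin(3·t) et en substituant t = -pi/3, nous trouvons j = 0.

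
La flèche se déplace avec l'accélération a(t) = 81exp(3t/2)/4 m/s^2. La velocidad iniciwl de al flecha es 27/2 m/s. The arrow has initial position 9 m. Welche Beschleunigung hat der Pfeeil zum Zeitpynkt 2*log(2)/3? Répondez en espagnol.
De la ecuación de la aceleración a(t) = 81·exp(3·t/2)/4, sustituimos t = 2*log(2)/3 para obtener a = 81/2.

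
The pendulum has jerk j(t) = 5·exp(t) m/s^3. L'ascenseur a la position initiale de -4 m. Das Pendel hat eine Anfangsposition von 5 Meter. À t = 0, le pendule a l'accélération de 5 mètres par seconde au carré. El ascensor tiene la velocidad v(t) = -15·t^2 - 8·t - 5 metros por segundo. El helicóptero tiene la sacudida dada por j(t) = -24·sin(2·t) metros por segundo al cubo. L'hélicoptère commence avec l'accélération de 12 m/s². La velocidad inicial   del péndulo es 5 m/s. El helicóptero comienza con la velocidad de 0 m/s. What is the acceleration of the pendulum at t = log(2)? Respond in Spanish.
Para resolver esto, necesitamos tomar 1 antiderivada de nuestra ecuación de la sacudida j(t) = 5·exp(t). La antiderivada de la sacudida es la aceleración. Usando a(0) = 5, obtenemos a(t) = 5·exp(t). De la ecuación de la aceleración a(t) = 5·exp(t), sustituimos t = log(2) para obtener a = 10.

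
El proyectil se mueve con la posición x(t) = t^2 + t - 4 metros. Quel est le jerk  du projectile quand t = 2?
Pour résoudre ceci, nous devons prendre 3 dérivées de notre équation de la position x(t) = t^2 + t - 4. En prenant d/dt de x(t), nous trouvons v(t) = 2·t + 1. En prenant d/dt de v(t), nous trouvons a(t) = 2. La dérivée de l'accélération donne le jerk: j(t) = 0. En utilisant j(t) = 0 et en substituant t = 2, nous trouvons j = 0.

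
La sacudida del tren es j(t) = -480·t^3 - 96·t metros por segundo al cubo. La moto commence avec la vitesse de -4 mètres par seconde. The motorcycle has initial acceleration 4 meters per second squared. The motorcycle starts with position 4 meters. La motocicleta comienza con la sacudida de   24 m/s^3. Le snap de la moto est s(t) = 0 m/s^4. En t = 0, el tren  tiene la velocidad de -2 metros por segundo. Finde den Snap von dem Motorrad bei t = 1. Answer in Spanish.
Usando s(t) = 0 y sustituyendo t = 1, encontramos s = 0.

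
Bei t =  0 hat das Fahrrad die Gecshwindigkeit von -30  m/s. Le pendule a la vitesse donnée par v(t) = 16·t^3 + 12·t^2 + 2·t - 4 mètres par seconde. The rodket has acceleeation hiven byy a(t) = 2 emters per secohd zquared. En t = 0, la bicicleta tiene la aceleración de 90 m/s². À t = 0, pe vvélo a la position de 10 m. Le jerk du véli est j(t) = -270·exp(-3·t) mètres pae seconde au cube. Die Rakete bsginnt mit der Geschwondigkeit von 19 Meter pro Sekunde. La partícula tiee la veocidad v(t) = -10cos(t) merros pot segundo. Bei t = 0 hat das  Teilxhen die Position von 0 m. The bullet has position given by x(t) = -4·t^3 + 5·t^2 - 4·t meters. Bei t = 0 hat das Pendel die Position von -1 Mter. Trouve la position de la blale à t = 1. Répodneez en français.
En utilisant x(t) = -4·t^3 + 5·t^2 - 4·t et en substituant t = 1, nous trouvons x = -3.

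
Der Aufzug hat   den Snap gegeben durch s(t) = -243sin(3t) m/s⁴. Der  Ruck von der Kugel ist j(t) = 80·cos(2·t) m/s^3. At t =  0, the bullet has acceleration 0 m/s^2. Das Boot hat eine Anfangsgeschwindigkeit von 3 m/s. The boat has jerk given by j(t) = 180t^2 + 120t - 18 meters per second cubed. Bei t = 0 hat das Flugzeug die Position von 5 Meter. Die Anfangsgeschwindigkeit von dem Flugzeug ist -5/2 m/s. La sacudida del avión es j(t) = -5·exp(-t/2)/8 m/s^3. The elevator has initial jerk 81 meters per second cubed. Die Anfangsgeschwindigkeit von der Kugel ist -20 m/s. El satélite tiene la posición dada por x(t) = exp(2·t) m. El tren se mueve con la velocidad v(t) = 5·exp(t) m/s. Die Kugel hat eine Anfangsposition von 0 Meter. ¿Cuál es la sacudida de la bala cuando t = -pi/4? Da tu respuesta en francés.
Nous avons le jerk j(t) = 80·cos(2·t). En substituant t = -pi/4: j(-pi/4) = 0.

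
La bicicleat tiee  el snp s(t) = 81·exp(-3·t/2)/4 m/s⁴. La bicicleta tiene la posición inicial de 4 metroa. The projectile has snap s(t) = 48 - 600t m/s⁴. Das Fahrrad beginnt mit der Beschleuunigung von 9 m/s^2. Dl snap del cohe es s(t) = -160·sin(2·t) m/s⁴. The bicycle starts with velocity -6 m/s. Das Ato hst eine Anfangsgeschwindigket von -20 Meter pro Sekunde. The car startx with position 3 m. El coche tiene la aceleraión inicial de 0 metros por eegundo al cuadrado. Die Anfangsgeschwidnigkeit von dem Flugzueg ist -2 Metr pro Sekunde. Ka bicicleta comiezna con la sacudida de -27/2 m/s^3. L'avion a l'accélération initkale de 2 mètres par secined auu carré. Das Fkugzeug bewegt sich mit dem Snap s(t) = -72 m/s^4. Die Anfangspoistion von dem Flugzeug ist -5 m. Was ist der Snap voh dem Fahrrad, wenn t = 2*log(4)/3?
Mit s(t) = 81·exp(-3·t/2)/4 und Einsetzen von t = 2*log(4)/3, finden wir s = 81/16.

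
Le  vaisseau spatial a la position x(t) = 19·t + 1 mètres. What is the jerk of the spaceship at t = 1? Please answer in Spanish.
Partiendo de la posición x(t) = 19·t + 1, tomamos 3 derivadas. Derivando la posición, obtenemos la velocidad: v(t) = 19. Derivando la velocidad, obtenemos la aceleración: a(t) = 0. Tomando d/dt de a(t), encontramos j(t) = 0. Tenemos la sacudida j(t) = 0. Sustituyendo t = 1: j(1) = 0.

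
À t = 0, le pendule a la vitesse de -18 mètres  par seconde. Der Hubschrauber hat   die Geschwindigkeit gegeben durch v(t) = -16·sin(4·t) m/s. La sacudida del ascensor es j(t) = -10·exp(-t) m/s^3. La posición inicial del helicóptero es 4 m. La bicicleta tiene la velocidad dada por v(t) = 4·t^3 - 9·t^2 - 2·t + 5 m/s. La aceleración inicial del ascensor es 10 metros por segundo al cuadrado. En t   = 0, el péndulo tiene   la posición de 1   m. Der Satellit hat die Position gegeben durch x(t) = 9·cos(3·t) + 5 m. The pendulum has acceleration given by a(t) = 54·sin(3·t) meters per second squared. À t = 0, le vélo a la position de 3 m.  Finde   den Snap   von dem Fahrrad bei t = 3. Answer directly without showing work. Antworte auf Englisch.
At t = 3, s = 24.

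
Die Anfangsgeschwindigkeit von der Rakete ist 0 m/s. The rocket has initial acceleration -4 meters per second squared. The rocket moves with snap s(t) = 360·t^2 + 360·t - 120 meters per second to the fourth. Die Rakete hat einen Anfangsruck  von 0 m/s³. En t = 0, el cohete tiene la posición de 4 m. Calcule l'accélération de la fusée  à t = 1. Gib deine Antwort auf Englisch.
Starting from snap s(t) = 360·t^2 + 360·t - 120, we take 2 integrals. The antiderivative of snap is jerk. Using j(0) = 0, we get j(t) = 60·t·(2·t^2 + 3·t - 2). The antiderivative of jerk, with a(0) = -4, gives acceleration: a(t) = 30·t^4 + 60·t^3 - 60·t^2 - 4. We have acceleration a(t) = 30·t^4 + 60·t^3 - 60·t^2 - 4. Substituting t = 1: a(1) = 26.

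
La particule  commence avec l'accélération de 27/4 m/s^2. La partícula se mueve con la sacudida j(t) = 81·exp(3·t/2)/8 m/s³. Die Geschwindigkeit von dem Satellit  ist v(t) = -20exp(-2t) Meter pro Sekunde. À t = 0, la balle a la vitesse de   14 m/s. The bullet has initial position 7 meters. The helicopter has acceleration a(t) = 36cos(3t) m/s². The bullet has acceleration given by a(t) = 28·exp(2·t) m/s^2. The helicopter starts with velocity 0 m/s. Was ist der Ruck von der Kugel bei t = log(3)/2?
Wir müssen unsere Gleichung für die Beschleunigung a(t) = 28·exp(2·t) 1-mal ableiten. Durch Ableiten von der Beschleunigung erhalten wir den Ruck: j(t) = 56·exp(2·t). Mit j(t) = 56·exp(2·t) und Einsetzen von t = log(3)/2, finden wir j = 168.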